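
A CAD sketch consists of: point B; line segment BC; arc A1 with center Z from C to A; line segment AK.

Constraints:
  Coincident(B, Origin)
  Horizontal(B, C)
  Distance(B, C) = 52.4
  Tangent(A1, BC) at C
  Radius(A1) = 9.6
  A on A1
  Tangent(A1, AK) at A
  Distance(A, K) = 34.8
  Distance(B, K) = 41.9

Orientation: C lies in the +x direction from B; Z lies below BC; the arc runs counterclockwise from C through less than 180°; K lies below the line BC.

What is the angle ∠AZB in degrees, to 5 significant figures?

22.910°

Checks: ∠(ZC, CB) = 90.00° ✓; |ZC| = 9.600 ✓; |ZA| = 9.600 ✓; ∠(ZA, AK) = 90.00° ✓; |AK| = 34.80 ✓; |BK| = 41.90 ✓.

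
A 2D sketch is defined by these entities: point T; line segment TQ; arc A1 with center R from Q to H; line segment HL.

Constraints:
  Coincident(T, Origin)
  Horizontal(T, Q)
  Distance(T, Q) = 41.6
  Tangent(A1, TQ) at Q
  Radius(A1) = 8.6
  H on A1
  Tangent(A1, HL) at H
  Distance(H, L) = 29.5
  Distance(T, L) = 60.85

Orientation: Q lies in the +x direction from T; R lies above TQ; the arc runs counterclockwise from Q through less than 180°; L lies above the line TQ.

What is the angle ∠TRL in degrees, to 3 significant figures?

111°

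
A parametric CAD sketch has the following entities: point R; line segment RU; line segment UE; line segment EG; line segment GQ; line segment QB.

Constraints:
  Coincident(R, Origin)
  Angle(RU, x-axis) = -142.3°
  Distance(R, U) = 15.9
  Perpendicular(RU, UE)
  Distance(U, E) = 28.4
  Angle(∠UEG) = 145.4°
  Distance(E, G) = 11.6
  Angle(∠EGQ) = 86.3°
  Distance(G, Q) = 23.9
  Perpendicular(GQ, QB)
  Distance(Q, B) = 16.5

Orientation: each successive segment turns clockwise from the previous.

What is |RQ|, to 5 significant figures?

24.989

R is at the origin; RU runs at -142.3° with length 15.9, so U = (-12.580, -9.7233). The perpendicularity gives UE at right angles to RU, so UE runs at 127.70°; with |UE| = 28.4, E = (-29.948, 12.747). ∠UEG = 145.4° gives EG at 93.100° from the x-axis; with |EG| = 11.6, G = (-30.575, 24.330). ∠EGQ = 86.3° gives GQ at -0.60000° from the x-axis; with |GQ| = 23.9, Q = (-6.6764, 24.080). Then |RQ| = |Q − R| = 24.989.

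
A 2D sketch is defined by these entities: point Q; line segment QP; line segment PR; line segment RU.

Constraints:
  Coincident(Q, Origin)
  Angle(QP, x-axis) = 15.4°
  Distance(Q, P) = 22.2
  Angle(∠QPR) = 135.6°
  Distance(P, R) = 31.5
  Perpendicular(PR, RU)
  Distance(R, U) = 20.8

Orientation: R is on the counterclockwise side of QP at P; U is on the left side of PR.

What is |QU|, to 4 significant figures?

47.65

Q is at the origin; QP runs at 15.4° with length 22.2, so P = 22.2·(cos 15.4°, sin 15.4°) = (21.40, 5.895). ∠QPR = 135.6°, so PR runs at 15.4° + (180° − 135.6°) = 59.80° from the x-axis; with |PR| = 31.5, R = P + 31.5·(cos 59.80°, sin 59.80°) = (37.25, 33.12). The perpendicularity gives RU at right angles to PR; with |RU| = 20.8 on the left of PR, U = R + 20.8·(-0.8643, 0.5030) = (19.27, 43.58). Then |QU| = |U − Q| = 47.65.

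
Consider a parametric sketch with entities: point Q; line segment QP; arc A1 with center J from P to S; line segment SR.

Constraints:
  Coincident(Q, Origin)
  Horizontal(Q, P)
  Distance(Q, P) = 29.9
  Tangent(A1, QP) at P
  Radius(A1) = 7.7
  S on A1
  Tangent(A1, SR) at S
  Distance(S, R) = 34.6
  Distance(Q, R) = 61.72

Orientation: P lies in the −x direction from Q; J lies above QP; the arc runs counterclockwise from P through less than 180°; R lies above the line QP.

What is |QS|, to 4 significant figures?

27.77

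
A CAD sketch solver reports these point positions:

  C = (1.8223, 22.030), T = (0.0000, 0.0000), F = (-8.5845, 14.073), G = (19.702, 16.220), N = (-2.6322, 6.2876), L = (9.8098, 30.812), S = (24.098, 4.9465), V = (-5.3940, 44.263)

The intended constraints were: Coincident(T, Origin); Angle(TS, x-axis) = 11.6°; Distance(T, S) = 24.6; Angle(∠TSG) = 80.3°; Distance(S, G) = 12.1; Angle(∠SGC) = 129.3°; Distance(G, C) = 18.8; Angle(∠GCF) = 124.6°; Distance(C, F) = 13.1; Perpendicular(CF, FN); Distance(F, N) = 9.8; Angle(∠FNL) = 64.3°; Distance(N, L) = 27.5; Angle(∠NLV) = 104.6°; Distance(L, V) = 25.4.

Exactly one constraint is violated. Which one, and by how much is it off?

Distance(L, V) = 25.4 — off by 5.10.

T = (0.00, 0.00) ✓; TS at 11.60° ✓; |TS| = 24.60 ✓; ∠TSG = 80.30° ✓; |SG| = 12.10 ✓; ∠SGC = 129.3° ✓; |GC| = 18.80 ✓; ∠GCF = 124.6° ✓; |CF| = 13.10 ✓; ∠(CF, FN) = 90.00° ✓; |FN| = 9.800 ✓; ∠FNL = 64.30° ✓; |NL| = 27.50 ✓; ∠NLV = 104.6° ✓; |LV| = 20.30 ✗.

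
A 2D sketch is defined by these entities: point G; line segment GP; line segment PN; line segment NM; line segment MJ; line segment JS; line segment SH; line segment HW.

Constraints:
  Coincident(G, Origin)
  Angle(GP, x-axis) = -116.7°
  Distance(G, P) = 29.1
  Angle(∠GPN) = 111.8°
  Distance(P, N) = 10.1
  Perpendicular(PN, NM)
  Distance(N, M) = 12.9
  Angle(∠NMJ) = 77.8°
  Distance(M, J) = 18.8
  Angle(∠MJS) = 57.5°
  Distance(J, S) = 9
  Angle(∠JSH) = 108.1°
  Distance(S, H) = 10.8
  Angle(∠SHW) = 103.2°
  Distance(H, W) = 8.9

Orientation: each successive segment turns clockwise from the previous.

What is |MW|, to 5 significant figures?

5.4372

∠JSH = 108.1° gives SH at 148.50° from the x-axis; with |SH| = 10.8, H = (-20.130, -18.000). ∠SHW = 103.2° gives HW at 71.700° from the x-axis; with |HW| = 8.9, W = (-17.335, -9.5497). Then |MW| = |W − M| = 5.4372.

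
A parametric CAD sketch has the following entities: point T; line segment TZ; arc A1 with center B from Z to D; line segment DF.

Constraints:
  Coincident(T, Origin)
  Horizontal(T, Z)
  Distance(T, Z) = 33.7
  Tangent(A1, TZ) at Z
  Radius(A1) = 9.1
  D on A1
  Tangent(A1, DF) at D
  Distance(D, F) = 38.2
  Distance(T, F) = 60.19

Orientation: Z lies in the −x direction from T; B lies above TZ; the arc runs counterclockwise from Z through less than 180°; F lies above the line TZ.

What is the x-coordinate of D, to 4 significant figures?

-24.98

T is at the origin; T and Z share the same y with |TZ| = 33.7 and Z on the −x side, so Z = (-33.70, 0.000). Tangency of A1 to TZ means the radius BZ is perpendicular to TZ, so B = Z + (0, 9.1) = (-33.70, 9.100). Since BD ⟂ DF (tangency), |BF| = √(9.1² + 38.2²) = 39.27 regardless of where D sits on A1. So F lies on both circle(T, 60.19) and circle(B, 39.27); the above-TZ intersection is F = (-35.91, 48.31). D is the foot of the tangent from F: D = (-24.98, 11.70).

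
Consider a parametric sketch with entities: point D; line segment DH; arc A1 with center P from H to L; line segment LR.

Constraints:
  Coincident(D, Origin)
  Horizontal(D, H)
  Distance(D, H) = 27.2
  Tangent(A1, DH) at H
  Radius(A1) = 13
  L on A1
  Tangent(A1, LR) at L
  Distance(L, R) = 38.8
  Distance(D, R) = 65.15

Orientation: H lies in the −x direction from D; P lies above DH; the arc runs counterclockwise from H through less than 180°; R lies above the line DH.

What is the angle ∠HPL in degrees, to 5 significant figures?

125.30°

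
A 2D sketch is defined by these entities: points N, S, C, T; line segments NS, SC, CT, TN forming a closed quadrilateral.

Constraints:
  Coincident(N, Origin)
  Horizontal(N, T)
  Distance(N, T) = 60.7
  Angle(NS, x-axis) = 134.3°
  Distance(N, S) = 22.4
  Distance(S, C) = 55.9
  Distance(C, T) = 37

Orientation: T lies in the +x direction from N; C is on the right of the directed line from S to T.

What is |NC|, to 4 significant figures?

33.85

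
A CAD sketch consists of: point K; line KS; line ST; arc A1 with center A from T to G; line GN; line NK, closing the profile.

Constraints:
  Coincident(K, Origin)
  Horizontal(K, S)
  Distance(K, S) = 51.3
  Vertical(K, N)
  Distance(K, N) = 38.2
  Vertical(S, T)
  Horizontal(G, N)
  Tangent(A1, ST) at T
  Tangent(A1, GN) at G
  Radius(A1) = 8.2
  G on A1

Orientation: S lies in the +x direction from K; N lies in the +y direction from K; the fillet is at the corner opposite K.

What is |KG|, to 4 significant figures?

57.59

K is at the origin; KS is horizontal with |KS| = 51.3 and S on the +x side, so S = (51.30, 0.000). K and N share the same x with |KN| = 38.2 and N on the +y side, so N = (0.000, 38.20). The virtual corner opposite K is at (51.30, 38.20). The tangent condition forces AT to be normal to ST and the tangent condition forces AG to be normal to GN, with radius 8.2, so the center A sits 8.2 in from both sides at A = (43.10, 30.00). That places the tangent points at T = (51.30, 30.00) on ST and G = (43.10, 38.20) on GN. Then |KG| = |G − K| = 57.59.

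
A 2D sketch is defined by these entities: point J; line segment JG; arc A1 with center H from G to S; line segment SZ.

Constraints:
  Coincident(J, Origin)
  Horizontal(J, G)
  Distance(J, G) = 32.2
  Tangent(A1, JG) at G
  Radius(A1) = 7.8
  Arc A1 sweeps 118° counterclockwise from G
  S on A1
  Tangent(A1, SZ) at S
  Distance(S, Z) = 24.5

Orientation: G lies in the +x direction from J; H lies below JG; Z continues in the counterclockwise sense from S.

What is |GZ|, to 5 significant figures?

33.414

J is at the origin; J and G share the same y with |JG| = 32.2 and G on the +x side, so G = (32.200, 0.0000). The tangent condition forces HG to be normal to JG, so H = G + (0, -7.8) = (32.200, -7.8000). On A1, G sits at bearing 90° from H; a 118° counterclockwise sweep puts S at bearing 208°, so S = H + 7.8·(cos 208°, sin 208°) = (25.313, -11.462). Since A1 is tangent to SZ there, HS ⟂ SZ, so SZ runs along (−sin 208°, cos 208°); with |SZ| = 24.5, Z = (36.815, -33.094). Then |GZ| = |Z − G| = 33.414.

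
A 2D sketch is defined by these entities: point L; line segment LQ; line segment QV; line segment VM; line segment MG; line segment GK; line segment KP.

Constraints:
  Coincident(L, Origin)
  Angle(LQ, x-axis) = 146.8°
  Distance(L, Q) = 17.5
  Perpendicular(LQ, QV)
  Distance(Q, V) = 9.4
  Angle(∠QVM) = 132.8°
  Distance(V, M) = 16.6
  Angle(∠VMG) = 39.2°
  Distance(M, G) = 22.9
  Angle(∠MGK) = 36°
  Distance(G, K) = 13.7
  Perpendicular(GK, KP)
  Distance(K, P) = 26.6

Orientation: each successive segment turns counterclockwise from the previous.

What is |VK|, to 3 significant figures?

2.65

L is at the origin; LQ runs at 146.8° with length 17.5, so Q = (-14.6, 9.58). The perpendicularity gives QV at right angles to LQ, so QV runs at -123°; with |QV| = 9.4, V = (-19.8, 1.72). ∠QVM = 132.8° gives VM at -76.0° from the x-axis; with |VM| = 16.6, M = (-15.8, -14.4). ∠VMG = 39.2° gives MG at 64.8° from the x-axis; with |MG| = 22.9, G = (-6.02, 6.33). ∠MGK = 36.0° gives GK at -151° from the x-axis; with |GK| = 13.7, K = (-18.0, -0.270). Then |VK| = |K − V| = 2.65.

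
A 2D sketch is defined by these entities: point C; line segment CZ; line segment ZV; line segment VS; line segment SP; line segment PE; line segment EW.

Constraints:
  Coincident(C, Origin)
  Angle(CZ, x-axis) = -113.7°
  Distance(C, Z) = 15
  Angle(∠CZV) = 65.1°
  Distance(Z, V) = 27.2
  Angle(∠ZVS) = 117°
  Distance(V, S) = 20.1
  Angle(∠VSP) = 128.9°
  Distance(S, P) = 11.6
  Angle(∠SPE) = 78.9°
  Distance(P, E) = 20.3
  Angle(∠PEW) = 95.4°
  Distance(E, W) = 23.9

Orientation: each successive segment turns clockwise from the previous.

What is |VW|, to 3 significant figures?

3.96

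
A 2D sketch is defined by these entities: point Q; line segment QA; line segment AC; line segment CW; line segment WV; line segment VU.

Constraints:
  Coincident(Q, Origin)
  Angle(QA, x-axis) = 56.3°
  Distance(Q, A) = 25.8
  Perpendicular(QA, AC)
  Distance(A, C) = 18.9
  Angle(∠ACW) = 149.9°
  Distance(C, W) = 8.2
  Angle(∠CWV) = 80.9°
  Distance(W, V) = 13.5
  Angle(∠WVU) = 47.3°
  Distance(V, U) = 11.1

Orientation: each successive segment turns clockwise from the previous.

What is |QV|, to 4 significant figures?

20.76

Q is at the origin; QA runs at 56.3° with length 25.8, so A = (14.31, 21.46). QA is perpendicular to AC, so AC runs at -33.70°; with |AC| = 18.9, C = (30.04, 10.98). ∠ACW = 149.9° gives CW at -63.80° from the x-axis; with |CW| = 8.2, W = (33.66, 3.620). ∠CWV = 80.9° gives WV at -162.9° from the x-axis; with |WV| = 13.5, V = (20.76, -0.3492). Then |QV| = |V − Q| = 20.76.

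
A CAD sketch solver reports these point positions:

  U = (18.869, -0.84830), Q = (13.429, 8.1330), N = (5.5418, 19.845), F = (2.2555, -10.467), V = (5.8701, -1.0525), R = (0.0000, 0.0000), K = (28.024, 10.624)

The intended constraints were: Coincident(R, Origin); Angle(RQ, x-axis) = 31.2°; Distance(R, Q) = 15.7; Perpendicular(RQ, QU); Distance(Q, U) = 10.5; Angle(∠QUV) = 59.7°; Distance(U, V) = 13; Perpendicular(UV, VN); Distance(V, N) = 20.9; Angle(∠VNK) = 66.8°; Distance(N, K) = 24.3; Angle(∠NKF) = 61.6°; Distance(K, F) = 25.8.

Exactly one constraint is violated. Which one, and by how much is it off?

Distance(K, F) = 25.8 — off by 7.50.

R = (0.00, 0.00) ✓; RQ at 31.20° ✓; |RQ| = 15.70 ✓; ∠(RQ, QU) = 90.00° ✓; |QU| = 10.50 ✓; ∠QUV = 59.70° ✓; |UV| = 13.00 ✓; ∠(UV, VN) = 90.00° ✓; |VN| = 20.90 ✓; ∠VNK = 66.80° ✓; |NK| = 24.30 ✓; ∠NKF = 61.60° ✓; |KF| = 33.30 ✗.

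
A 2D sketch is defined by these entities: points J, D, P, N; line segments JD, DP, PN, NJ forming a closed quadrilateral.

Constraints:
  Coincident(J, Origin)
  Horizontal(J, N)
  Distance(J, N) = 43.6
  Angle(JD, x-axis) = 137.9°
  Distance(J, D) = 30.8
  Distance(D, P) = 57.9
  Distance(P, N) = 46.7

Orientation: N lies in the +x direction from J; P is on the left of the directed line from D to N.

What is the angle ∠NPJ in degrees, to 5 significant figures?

50.901°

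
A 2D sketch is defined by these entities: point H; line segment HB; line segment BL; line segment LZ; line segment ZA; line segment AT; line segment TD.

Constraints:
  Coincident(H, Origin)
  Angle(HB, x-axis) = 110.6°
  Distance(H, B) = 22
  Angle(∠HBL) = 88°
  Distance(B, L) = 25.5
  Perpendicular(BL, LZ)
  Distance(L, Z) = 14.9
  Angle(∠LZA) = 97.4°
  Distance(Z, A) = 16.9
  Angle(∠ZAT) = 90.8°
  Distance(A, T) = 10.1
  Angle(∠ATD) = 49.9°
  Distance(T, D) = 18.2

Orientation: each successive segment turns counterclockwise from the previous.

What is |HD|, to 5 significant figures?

22.611

H is at the origin; HB runs at 110.6° with length 22.0, so B = (-7.7405, 20.593). ∠HBL = 88.0° gives BL at -157.40° from the x-axis; with |BL| = 25.5, L = (-31.282, 10.794). BL ⟂ LZ, so LZ runs at -67.400°; with |LZ| = 14.9, Z = (-25.556, -2.9621). ∠LZA = 97.4° gives ZA at 15.200° from the x-axis; with |ZA| = 16.9, A = (-9.2476, 1.4689). ∠ZAT = 90.8° gives AT at 104.40° from the x-axis; with |AT| = 10.1, T = (-11.759, 11.252). ∠ATD = 49.9° gives TD at -125.50° from the x-axis; with |TD| = 18.2, D = (-22.328, -3.5653). Then |HD| = |D − H| = 22.611.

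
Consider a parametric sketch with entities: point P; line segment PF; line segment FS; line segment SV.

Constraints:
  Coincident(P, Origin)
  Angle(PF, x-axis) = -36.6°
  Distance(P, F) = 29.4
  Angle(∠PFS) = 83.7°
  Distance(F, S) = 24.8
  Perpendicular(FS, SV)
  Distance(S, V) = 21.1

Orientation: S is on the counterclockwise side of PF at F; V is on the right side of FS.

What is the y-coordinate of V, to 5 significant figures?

-6.7623

∠PFS = 83.7°, so FS runs at -36.6° + (180° − 83.7°) = 59.700° from the x-axis; with |FS| = 24.8, S = F + 24.8·(cos 59.700°, sin 59.700°) = (36.115, 3.8832). FS is perpendicular to SV; with |SV| = 21.1 on the right of FS, V = S + 21.1·(0.86340, -0.50453) = (54.333, -6.7623). So V.y = -6.7623.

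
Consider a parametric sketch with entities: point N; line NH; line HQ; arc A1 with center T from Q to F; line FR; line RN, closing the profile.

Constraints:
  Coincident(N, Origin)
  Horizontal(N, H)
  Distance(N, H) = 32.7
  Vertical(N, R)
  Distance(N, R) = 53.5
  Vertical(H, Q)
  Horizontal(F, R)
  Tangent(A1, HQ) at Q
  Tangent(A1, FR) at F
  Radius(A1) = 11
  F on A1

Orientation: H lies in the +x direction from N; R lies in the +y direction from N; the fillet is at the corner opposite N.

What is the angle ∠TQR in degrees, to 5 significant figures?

18.592°

The virtual corner opposite N is at (32.700, 53.500). Tangency of A1 to HQ means the radius TQ is perpendicular to HQ and since A1 is tangent to FR there, TF ⟂ FR, with radius 11.0, so the center T sits 11.0 in from both sides at T = (21.700, 42.500). That places the tangent points at Q = (32.700, 42.500) on HQ and F = (21.700, 53.500) on FR. Then cos ∠TQR = QT·QR / (|QT||QR|), giving 18.592°.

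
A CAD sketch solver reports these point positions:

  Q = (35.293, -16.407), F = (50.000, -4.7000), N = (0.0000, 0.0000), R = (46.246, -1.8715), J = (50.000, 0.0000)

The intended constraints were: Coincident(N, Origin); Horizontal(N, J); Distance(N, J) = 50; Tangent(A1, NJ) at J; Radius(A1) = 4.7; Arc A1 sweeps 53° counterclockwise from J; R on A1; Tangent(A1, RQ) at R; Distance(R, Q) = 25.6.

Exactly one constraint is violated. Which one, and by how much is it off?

Distance(R, Q) = 25.6 — off by 7.40.

N = (0.00, 0.00) ✓; N.y = 0.00, J.y = 0.00 ✓; |NJ| = 50.00 ✓; ∠(FJ, JN) = 90.00° ✓; |FJ| = 4.700 ✓; bearing(F→R) − bearing(F→J) = 53.00° ✓; |FR| = 4.700 ✓; ∠(FR, RQ) = 90.00° ✓; |RQ| = 18.20 ✗.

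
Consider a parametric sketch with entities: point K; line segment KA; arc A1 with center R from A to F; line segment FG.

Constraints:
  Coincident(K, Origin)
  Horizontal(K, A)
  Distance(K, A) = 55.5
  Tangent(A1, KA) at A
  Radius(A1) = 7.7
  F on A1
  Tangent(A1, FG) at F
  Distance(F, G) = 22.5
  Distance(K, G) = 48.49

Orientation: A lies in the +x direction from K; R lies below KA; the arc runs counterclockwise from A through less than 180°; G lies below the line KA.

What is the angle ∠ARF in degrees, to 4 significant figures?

70.46°

K is at the origin; K and A share the same y with |KA| = 55.5 and A on the +x side, so A = (55.50, 0.000). Since A1 is tangent to KA there, RA ⟂ KA, so R = A + (0, -7.7) = (55.50, -7.700). Since RF ⟂ FG (tangency), |RG| = √(7.7² + 22.5²) = 23.78 regardless of where F sits on A1. So G lies on both circle(K, 48.49) and circle(R, 23.78); the below-KA intersection is G = (40.72, -26.33). F is the foot of the tangent from G: F = (48.24, -5.125).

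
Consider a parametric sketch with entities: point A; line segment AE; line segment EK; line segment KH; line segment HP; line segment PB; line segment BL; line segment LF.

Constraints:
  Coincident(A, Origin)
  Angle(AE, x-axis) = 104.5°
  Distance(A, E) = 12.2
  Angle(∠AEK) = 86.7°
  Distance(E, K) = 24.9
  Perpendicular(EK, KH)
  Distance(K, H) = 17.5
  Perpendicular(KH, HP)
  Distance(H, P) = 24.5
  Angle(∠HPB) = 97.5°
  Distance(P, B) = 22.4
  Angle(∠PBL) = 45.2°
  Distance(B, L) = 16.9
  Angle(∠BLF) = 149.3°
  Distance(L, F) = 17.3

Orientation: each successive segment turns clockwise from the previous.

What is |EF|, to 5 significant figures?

27.716

A is at the origin; AE runs at 104.5° with length 12.2, so E = (-3.0546, 11.811). ∠AEK = 86.7° gives EK at 11.200° from the x-axis; with |EK| = 24.9, K = (21.371, 16.648). The perpendicularity gives KH at right angles to EK, so KH runs at -78.800°; with |KH| = 17.5, H = (24.770, -0.51888). KH ⟂ HP, so HP runs at -168.80°; with |HP| = 24.5, P = (0.73685, -5.2776). ∠HPB = 97.5° gives PB at 108.70° from the x-axis; with |PB| = 22.4, B = (-6.4449, 15.940). ∠PBL = 45.2° gives BL at -26.100° from the x-axis; with |BL| = 16.9, L = (8.7318, 8.5049). ∠BLF = 149.3° gives LF at -56.800° from the x-axis; with |LF| = 17.3, F = (18.205, -5.9711). Then |EF| = |F − E| = 27.716.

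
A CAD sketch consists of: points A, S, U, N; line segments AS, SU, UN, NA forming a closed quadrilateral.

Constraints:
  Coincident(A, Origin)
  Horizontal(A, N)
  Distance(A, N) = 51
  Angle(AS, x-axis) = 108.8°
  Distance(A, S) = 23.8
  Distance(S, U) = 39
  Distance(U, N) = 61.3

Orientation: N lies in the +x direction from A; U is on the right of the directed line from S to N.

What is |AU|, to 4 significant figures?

18.33

Checks: |SU| = 39.00 ✓; |UN| = 61.30 ✓.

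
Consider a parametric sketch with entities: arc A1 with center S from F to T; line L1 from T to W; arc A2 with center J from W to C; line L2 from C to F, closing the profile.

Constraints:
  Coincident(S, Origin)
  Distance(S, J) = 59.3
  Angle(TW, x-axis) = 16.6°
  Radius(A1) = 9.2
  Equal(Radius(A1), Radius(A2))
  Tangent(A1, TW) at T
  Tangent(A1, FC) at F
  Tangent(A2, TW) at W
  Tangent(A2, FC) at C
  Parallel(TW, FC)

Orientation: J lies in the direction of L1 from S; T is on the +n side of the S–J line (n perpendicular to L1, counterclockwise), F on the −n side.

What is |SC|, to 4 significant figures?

60.01

The slot axis is L1's direction at 16.6°, so u = (cos 16.6°, sin 16.6°) = (0.9583, 0.2857) and n = (−sin 16.6°, cos 16.6°) = (-0.2857, 0.9583). S is at the origin and J lies 59.3 along u from S, so J = 59.3·u = (56.83, 16.94). Tangency of A1 to both parallel lines with radius 9.2 puts T and F at S ± 9.2·n: T = (-2.628, 8.817), F = (2.628, -8.817). Equal radii place W and C the same way about J: W = J + 9.2·n = (54.20, 25.76), C = J − 9.2·n = (59.46, 8.125). Then |SC| = |C − S| = 60.01.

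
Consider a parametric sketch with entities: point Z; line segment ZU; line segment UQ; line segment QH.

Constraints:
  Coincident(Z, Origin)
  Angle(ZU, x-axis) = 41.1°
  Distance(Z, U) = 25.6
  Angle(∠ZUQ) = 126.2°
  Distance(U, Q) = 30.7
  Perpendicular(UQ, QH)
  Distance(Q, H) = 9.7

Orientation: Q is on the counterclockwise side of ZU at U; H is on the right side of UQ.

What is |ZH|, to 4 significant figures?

54.96

Z is at the origin; ZU runs at 41.1° with length 25.6, so U = 25.6·(cos 41.1°, sin 41.1°) = (19.29, 16.83). ∠ZUQ = 126.2°, so UQ runs at 41.1° + (180° − 126.2°) = 94.90° from the x-axis; with |UQ| = 30.7, Q = U + 30.7·(cos 94.90°, sin 94.90°) = (16.67, 47.42). The perpendicularity gives QH at right angles to UQ; with |QH| = 9.7 on the right of UQ, H = Q + 9.7·(0.9963, 0.08542) = (26.33, 48.25). Then |ZH| = |H − Z| = 54.96.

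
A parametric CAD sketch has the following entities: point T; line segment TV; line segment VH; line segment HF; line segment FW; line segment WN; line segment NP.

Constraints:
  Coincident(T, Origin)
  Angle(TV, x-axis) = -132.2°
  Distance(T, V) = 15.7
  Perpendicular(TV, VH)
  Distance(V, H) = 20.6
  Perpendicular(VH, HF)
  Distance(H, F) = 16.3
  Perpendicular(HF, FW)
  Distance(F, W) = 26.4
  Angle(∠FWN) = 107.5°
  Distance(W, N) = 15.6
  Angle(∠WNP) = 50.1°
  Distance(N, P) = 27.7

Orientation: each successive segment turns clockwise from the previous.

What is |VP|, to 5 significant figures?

19.288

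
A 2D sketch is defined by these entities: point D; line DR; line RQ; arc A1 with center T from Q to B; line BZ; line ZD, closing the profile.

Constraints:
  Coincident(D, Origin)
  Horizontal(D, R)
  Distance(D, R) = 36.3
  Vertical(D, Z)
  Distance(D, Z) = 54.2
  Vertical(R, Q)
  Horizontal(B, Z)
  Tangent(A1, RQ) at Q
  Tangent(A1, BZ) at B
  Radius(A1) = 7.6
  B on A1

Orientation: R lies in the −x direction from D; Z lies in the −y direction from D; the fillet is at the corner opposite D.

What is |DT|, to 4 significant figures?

54.73

DZ is vertical with |DZ| = 54.2 and Z on the −y side, so Z = (0.000, -54.20). The virtual corner opposite D is at (-36.30, -54.20). Tangency of A1 to RQ means the radius TQ is perpendicular to RQ and A1 meets BZ tangentially, so TB is at right angles to BZ, with radius 7.6, so the center T sits 7.6 in from both sides at T = (-28.70, -46.60). Then |DT| = |T − D| = 54.73.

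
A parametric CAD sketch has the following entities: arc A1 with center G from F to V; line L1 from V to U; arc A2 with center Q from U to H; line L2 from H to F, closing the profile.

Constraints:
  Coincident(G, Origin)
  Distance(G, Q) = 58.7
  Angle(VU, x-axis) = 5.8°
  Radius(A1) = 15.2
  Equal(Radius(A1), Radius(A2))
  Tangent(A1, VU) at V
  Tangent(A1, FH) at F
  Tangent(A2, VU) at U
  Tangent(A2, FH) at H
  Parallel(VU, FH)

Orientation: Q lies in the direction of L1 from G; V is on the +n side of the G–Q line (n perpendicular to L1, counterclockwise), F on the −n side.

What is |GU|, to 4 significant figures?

60.64

The slot axis is L1's direction at 5.8°, so u = (cos 5.8°, sin 5.8°) = (0.9949, 0.1011) and n = (−sin 5.8°, cos 5.8°) = (-0.1011, 0.9949). G is at the origin and Q lies 58.7 along u from G, so Q = 58.7·u = (58.40, 5.932). Tangency of A1 to both parallel lines with radius 15.2 puts V and F at G ± 15.2·n: V = (-1.536, 15.12), F = (1.536, -15.12). Equal radii place U and H the same way about Q: U = Q + 15.2·n = (56.86, 21.05), H = Q − 15.2·n = (59.94, -9.190). Then |GU| = |U − G| = 60.64.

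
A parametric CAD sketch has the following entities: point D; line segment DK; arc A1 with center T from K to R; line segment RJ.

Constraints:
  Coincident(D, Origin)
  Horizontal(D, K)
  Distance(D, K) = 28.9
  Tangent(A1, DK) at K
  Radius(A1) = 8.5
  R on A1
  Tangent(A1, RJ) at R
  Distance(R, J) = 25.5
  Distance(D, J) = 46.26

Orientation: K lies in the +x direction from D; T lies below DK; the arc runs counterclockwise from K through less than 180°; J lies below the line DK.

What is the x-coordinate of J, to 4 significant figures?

29.82

Checks: |TK| = 8.500 ✓; |TR| = 8.500 ✓; ∠(TR, RJ) = 90.00° ✓; |RJ| = 25.50 ✓; |DJ| = 46.26 ✓.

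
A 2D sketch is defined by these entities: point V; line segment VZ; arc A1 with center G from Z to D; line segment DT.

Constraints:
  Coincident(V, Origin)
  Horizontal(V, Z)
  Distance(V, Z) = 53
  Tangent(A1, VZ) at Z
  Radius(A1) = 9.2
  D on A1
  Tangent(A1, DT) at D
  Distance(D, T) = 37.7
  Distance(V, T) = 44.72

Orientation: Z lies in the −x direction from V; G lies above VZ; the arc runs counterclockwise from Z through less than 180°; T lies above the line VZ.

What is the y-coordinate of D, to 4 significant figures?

4.432

V is at the origin; VZ is horizontal with |VZ| = 53.0 and Z on the −x side, so Z = (-53.00, 0.000). A1 meets VZ tangentially, so GZ is at right angles to VZ, so G = Z + (0, 9.2) = (-53.00, 9.200). Since GD ⟂ DT (tangency), |GT| = √(9.2² + 37.7²) = 38.81 regardless of where D sits on A1. So T lies on both circle(V, 44.72) and circle(G, 38.81); the above-VZ intersection is T = (-25.59, 36.67). D is the foot of the tangent from T: D = (-45.13, 4.432).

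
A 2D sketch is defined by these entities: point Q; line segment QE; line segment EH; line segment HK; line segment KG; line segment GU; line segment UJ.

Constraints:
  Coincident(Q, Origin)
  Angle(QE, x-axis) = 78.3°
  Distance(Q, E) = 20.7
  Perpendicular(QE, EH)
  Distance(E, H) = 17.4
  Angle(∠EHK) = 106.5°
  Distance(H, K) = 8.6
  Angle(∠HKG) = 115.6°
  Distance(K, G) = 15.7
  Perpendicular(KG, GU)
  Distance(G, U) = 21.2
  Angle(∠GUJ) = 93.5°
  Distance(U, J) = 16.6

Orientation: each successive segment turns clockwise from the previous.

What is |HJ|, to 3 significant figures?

14.7

KG ⟂ GU, so GU runs at 120°; with |GU| = 21.2, U = (-2.31, 18.5). ∠GUJ = 93.5° gives UJ at 33.9° from the x-axis; with |UJ| = 16.6, J = (11.5, 27.8). Then |HJ| = |J − H| = 14.7.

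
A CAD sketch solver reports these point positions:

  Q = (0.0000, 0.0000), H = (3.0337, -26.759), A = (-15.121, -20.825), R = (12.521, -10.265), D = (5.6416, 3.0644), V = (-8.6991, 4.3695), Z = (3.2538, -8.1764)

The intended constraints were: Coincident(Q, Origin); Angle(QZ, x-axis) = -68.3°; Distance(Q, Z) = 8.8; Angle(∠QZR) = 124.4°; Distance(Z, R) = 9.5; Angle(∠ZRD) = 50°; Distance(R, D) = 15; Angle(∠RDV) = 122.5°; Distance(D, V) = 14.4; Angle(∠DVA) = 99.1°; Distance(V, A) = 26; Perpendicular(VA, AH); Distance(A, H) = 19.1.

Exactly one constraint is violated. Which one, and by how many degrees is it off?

Perpendicular(VA, AH) — off by 3.80°.

Q = (0.00, 0.00) ✓; QZ at -68.30° ✓; |QZ| = 8.800 ✓; ∠QZR = 124.4° ✓; |ZR| = 9.500 ✓; ∠ZRD = 50.00° ✓; |RD| = 15.00 ✓; ∠RDV = 122.5° ✓; |DV| = 14.40 ✓; ∠DVA = 99.10° ✓; |VA| = 26.00 ✓; ∠(VA, AH) = 86.20° ✗; |AH| = 19.10 ✓.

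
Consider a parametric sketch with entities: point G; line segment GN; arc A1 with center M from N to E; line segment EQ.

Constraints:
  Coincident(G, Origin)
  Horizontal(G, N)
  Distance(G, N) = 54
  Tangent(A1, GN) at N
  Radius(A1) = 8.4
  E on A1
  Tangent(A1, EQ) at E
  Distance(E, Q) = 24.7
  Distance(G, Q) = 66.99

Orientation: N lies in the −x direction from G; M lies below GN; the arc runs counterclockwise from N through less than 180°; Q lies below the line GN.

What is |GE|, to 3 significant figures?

63.0

Checks: |ME| = 8.400 ✓; ∠(ME, EQ) = 90.00° ✓; |EQ| = 24.70 ✓; |GQ| = 66.99 ✓.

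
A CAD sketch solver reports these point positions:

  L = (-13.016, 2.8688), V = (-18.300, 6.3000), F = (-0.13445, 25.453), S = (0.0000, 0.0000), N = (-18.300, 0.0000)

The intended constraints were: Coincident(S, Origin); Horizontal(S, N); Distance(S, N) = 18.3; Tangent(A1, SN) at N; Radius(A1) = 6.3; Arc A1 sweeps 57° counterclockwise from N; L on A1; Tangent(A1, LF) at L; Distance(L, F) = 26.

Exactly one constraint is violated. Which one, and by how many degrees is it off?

Tangent(A1, LF) at L — off by 3.30°.

S = (0.00, 0.00) ✓; S.y = 0.00, N.y = 0.00 ✓; |SN| = 18.30 ✓; ∠(VN, NS) = 90.00° ✓; |VN| = 6.300 ✓; bearing(V→L) − bearing(V→N) = 57.00° ✓; |VL| = 6.300 ✓; ∠(VL, LF) = 86.70° ✗; |LF| = 26.00 ✓.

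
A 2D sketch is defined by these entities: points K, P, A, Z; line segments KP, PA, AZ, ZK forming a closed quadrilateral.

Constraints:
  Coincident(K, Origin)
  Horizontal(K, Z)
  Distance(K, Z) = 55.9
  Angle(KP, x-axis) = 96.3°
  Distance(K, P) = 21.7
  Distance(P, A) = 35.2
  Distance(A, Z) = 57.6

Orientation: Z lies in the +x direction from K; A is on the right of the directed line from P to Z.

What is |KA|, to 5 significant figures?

13.556

Checks: KP at 96.30° ✓; |PA| = 35.20 ✓; |AZ| = 57.60 ✓.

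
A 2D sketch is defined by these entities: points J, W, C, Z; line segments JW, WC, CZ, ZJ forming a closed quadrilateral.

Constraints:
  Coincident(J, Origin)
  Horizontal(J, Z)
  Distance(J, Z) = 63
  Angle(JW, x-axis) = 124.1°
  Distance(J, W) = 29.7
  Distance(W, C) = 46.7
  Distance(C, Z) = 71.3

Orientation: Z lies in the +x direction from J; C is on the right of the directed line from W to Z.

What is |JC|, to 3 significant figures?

21.3

J is at the origin; J and Z share the same y with |JZ| = 63.0 and Z in +x, so Z = (63.0, 0). JW runs at 124.1° with |JW| = 29.7, so W = (-16.7, 24.6). C is determined by |WC| = 46.7 and |CZ| = 71.3 together: it lies at the intersection of circle(W, 46.7) and circle(Z, 71.3). With |WZ| = 83.4, the foot of the radical line on WZ is 24.3 from W and the perpendicular offset is √(46.7² − 24.3²) = 39.9. Taking the right-of-WZ solution: C = (-5.23, -20.7).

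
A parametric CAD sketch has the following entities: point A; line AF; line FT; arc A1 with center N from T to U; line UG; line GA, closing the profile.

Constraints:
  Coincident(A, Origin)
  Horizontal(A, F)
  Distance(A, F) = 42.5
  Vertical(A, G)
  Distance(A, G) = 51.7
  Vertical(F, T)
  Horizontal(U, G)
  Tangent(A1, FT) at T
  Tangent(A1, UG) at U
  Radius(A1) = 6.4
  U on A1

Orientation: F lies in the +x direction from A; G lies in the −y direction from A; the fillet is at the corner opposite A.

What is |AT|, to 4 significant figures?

62.12

A is at the origin; AF is horizontal with |AF| = 42.5 and F on the +x side, so F = (42.50, 0.000). AG is vertical with |AG| = 51.7 and G on the −y side, so G = (0.000, -51.70). The virtual corner opposite A is at (42.50, -51.70). Tangency of A1 to FT means the radius NT is perpendicular to FT and the tangent condition forces NU to be normal to UG, with radius 6.4, so the center N sits 6.4 in from both sides at N = (36.10, -45.30). That places the tangent points at T = (42.50, -45.30) on FT and U = (36.10, -51.70) on UG. Then |AT| = |T − A| = 62.12.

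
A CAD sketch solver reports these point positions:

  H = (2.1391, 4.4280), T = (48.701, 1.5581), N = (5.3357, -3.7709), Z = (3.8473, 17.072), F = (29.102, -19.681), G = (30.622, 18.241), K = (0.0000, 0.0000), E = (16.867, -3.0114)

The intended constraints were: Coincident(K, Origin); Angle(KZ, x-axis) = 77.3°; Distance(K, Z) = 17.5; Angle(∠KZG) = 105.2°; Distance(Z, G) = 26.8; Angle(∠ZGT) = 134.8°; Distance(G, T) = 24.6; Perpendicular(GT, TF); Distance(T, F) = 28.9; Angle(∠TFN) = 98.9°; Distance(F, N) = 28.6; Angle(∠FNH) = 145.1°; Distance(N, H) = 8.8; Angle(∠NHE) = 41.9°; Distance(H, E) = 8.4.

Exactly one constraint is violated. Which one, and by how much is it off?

Distance(H, E) = 8.4 — off by 8.10.

K = (0.00, 0.00) ✓; KZ at 77.30° ✓; |KZ| = 17.50 ✓; ∠KZG = 105.2° ✓; |ZG| = 26.80 ✓; ∠ZGT = 134.8° ✓; |GT| = 24.60 ✓; ∠(GT, TF) = 90.00° ✓; |TF| = 28.90 ✓; ∠TFN = 98.90° ✓; |FN| = 28.60 ✓; ∠FNH = 145.1° ✓; |NH| = 8.800 ✓; ∠NHE = 41.90° ✓; |HE| = 16.50 ✗.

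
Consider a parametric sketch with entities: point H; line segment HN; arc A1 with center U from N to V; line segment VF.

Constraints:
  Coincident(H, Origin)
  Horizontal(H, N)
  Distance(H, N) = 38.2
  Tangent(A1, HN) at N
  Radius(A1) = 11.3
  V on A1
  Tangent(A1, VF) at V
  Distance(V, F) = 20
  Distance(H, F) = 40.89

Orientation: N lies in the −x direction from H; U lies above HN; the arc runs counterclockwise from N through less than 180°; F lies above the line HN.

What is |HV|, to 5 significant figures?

29.102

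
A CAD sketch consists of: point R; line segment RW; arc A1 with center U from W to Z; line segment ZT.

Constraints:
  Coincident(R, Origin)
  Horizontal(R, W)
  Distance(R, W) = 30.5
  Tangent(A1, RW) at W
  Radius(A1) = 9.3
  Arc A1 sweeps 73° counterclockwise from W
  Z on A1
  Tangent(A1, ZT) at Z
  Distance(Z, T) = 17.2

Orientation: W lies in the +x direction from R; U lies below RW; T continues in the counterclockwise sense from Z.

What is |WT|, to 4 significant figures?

26.91

R is at the origin; RW is horizontal with |RW| = 30.5 and W on the +x side, so W = (30.50, 0.000). The tangent condition forces UW to be normal to RW, so U = W + (0, -9.3) = (30.50, -9.300). On A1, W sits at bearing 90° from U; a 73° counterclockwise sweep puts Z at bearing 163°, so Z = U + 9.3·(cos 163°, sin 163°) = (21.61, -6.581). A1 meets ZT tangentially, so UZ is at right angles to ZT, so ZT runs along (−sin 163°, cos 163°); with |ZT| = 17.2, T = (16.58, -23.03). Then |WT| = |T − W| = 26.91.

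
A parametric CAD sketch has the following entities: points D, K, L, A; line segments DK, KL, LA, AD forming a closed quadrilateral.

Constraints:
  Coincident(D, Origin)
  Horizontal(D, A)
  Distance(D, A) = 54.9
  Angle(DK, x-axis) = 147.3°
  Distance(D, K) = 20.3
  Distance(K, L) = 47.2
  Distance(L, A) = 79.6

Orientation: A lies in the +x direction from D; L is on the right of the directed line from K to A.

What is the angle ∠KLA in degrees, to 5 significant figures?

64.269°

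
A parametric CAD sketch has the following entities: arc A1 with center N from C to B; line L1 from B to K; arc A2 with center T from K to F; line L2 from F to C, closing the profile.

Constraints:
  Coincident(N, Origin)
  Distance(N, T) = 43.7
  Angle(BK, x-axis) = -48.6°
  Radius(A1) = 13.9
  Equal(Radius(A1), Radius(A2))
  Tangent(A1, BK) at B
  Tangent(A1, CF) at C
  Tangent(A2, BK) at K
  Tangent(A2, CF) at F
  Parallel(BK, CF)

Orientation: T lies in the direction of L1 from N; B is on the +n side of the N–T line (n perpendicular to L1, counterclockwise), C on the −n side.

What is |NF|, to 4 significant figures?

45.86

Tangency of A1 to both parallel lines with radius 13.9 puts B and C at N ± 13.9·n: B = (10.43, 9.192), C = (-10.43, -9.192). Equal radii place K and F the same way about T: K = T + 13.9·n = (39.33, -23.59), F = T − 13.9·n = (18.47, -41.97). Then |NF| = |F − N| = 45.86.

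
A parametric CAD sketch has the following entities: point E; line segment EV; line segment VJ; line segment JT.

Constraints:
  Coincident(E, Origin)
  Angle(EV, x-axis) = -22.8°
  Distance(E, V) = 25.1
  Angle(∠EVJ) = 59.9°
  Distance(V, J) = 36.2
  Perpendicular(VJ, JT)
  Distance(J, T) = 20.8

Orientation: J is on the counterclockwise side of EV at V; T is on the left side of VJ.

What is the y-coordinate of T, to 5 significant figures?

23.537

E is at the origin; EV runs at -22.8° with length 25.1, so V = 25.1·(cos -22.8°, sin -22.8°) = (23.139, -9.7266). ∠EVJ = 59.9°, so VJ runs at -22.8° + (180° − 59.9°) = 97.300° from the x-axis; with |VJ| = 36.2, J = V + 36.2·(cos 97.300°, sin 97.300°) = (18.539, 26.180). VJ ⟂ JT; with |JT| = 20.8 on the left of VJ, T = J + 20.8·(-0.99189, -0.12706) = (-2.0924, 23.537). So T.y = 23.537.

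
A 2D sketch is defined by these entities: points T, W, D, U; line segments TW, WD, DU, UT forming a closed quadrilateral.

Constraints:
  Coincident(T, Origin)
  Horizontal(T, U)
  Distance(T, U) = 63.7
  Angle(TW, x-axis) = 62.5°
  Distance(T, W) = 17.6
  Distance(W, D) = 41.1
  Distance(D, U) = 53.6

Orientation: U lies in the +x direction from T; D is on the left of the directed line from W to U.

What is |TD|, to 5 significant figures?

58.272

T is at the origin; T and U share the same y with |TU| = 63.7 and U in +x, so U = (63.7, 0). TW runs at 62.5° with |TW| = 17.6, so W = (8.1268, 15.611). D is determined by |WD| = 41.1 and |DU| = 53.6 together: it lies at the intersection of circle(W, 41.1) and circle(U, 53.6). With |WU| = 57.724, the foot of the radical line on WU is 18.609 from W and the perpendicular offset is √(41.1² − 18.609²) = 36.646. Taking the left-of-WU solution: D = (35.953, 45.859).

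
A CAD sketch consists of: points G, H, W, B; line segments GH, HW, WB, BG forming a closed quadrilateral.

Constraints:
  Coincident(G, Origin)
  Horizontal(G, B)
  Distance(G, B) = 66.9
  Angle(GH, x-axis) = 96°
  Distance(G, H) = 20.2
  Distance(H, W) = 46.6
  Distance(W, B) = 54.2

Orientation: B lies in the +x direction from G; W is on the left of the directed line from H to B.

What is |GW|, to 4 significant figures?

58.53

G is at the origin; G and B share the same y with |GB| = 66.9 and B in +x, so B = (66.9, 0). GH runs at 96.0° with |GH| = 20.2, so H = (-2.111, 20.09). W is determined by |HW| = 46.6 and |WB| = 54.2 together: it lies at the intersection of circle(H, 46.6) and circle(B, 54.2). With |HB| = 71.88, the foot of the radical line on HB is 30.61 from H and the perpendicular offset is √(46.6² − 30.61²) = 35.14. Taking the left-of-HB solution: W = (37.10, 45.27).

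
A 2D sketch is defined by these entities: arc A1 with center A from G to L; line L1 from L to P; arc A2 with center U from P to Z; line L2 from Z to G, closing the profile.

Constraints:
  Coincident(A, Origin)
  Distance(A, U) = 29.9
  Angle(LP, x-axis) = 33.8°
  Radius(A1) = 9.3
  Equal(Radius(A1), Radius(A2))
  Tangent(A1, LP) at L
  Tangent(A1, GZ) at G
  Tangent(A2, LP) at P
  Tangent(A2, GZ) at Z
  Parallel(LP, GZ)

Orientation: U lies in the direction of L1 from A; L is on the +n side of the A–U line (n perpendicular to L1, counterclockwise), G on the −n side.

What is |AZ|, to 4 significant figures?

31.31

Tangency of A1 to both parallel lines with radius 9.3 puts L and G at A ± 9.3·n: L = (-5.174, 7.728), G = (5.174, -7.728). Equal radii place P and Z the same way about U: P = U + 9.3·n = (19.67, 24.36), Z = U − 9.3·n = (30.02, 8.905). Then |AZ| = |Z − A| = 31.31.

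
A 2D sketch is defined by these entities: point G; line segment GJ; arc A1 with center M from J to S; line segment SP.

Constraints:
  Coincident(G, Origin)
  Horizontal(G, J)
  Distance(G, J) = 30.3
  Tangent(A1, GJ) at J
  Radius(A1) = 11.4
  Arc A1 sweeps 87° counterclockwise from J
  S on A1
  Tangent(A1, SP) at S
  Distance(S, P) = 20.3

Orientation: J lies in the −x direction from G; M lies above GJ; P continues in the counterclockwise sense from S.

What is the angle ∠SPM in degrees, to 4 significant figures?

29.32°

G is at the origin; GJ is horizontal with |GJ| = 30.3 and J on the −x side, so J = (-30.30, 0.000). Tangency of A1 to GJ means the radius MJ is perpendicular to GJ, so M = J + (0, 11.4) = (-30.30, 11.40). On A1, J sits at bearing -90° from M; an 87° counterclockwise sweep puts S at bearing -3°, so S = M + 11.4·(cos -3°, sin -3°) = (-18.92, 10.80). Since A1 is tangent to SP there, MS ⟂ SP, so SP runs along (−sin -3°, cos -3°); with |SP| = 20.3, P = (-17.85, 31.08). Then cos ∠SPM = PS·PM / (|PS||PM|), giving 29.32°.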